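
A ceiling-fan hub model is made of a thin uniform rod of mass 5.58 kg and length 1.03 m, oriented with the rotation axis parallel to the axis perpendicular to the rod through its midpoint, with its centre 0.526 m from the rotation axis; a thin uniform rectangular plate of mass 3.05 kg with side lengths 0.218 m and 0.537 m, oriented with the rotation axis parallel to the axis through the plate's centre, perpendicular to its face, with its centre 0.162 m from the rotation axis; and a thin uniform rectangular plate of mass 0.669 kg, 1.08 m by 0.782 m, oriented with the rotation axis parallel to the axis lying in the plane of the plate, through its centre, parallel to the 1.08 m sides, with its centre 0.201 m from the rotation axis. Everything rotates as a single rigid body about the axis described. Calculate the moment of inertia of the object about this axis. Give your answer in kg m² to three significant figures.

2.26

Thin rod: I_cm = (1/12)ML² = (1/12)(5.58)(1.03)² = 0.49332 kg m²; centre at d = 0.526 m, so I = I_cm + Md² gives I = 0.49332 + (5.58)(0.526)² = 2.0372 kg m².
Rectangular plate: I_cm = (1/12)M(a²+b²) = (1/12)(3.05)[(0.218)² + (0.537)²] = 0.085373 kg m²; centre at d = 0.162 m, so I = I_cm + Md² gives I = 0.085373 + (3.05)(0.162)² = 0.16542 kg m².
Rectangular plate: I_cm = (1/12)Mb² = (1/12)(0.669)(0.782)² = 0.034092 kg m²; centre at d = 0.201 m, so I = I_cm + Md² gives I = 0.034092 + (0.669)(0.201)² = 0.061121 kg m².
Total I = 2.0372 + 0.16542 + 0.061121 = 2.2637 kg m².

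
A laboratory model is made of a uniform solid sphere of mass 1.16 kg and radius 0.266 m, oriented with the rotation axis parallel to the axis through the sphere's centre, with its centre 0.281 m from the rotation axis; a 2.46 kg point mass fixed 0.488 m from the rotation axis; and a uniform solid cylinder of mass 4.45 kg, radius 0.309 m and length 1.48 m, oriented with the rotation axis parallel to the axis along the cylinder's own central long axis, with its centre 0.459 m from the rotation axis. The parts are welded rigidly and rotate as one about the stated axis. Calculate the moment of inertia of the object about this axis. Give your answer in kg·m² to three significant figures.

1.86

Solid sphere: I_cm = (2/5)MR² = (2/5)(1.16)(0.266)² = 0.032831 kg·m²; centre at d = 0.281 m, so I = I_cm + Md² gives I = 0.032831 + (1.16)(0.281)² = 0.12443 kg·m².
Point mass: I_cm = 0; centre at d = 0.488 m, so I = I_cm + Md² gives I = 0 + (2.46)(0.488)² = 0.58583 kg·m².
Solid cylinder: I_cm = (1/2)MR² = (1/2)(4.45)(0.309)² = 0.21245 kg·m²; centre at d = 0.459 m, so I = I_cm + Md² gives I = 0.21245 + (4.45)(0.459)² = 1.15 kg·m².
Total I = 0.12443 + 0.58583 + 1.15 = 1.8602 kg·m².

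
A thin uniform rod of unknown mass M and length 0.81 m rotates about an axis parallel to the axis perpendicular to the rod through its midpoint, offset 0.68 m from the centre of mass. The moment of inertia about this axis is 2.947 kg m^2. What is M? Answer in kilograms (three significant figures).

5.70

I = I_cm + Md² = (1/12)ML² + Md² = M·[0.0833333·(0.81)² + (0.68)²] = M·0.51708.
So M = 2.947 / 0.51708 = 5.6994 kg.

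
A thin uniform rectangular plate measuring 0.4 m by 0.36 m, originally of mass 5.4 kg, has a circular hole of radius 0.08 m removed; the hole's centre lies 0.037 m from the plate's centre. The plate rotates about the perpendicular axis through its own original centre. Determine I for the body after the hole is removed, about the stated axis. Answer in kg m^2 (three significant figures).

Unpierced body about its centre: I₀ = (1/12)M(a²+b²) = (1/12)(5.4)[(0.4)² + (0.36)²] = 0.13032 kg m^2.
The removed disk has mass m = M·πr²/(ab) = (5.4)·π(0.08)²/(0.4·0.36) = 0.75398 kg (same uniform areal density).
Its moment of inertia about the rotation axis (parallel-axis theorem): I_hole = (1/2)mr² + md² = (1/2)(0.75398)(0.08)² + (0.75398)(0.037)² = 0.0034449 kg m^2.
Treating the hole as negative mass, I = I₀ − I_hole = 0.13032 − 0.0034449 = 0.12688 kg m^2.

0.127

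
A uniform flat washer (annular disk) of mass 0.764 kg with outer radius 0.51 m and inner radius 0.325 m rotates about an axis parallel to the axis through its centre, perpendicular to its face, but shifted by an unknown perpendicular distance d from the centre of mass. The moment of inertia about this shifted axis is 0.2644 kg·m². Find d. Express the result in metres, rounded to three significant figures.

0.404

About the centre-of-mass axis, I_cm = (1/2)M(R²+r²) = (1/2)(0.764)[(0.51)² + (0.325)²] = 0.13971 kg·m².
Parallel axis theorem: I = I_cm + Md², so Md² = 0.2644 − 0.13971 = 0.12469 kg·m².
d = √(0.12469 / 0.764) = 0.40399 m.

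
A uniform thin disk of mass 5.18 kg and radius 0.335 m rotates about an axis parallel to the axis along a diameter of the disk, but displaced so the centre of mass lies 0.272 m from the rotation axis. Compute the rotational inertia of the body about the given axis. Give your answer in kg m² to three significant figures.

I_cm = (1/4)MR² = (1/4)(5.18)(0.335)² = 0.14533 kg m²; centre at d = 0.272 m, so the parallel axis theorem gives I = 0.14533 + (5.18)(0.272)² = 0.52857 kg m².

0.529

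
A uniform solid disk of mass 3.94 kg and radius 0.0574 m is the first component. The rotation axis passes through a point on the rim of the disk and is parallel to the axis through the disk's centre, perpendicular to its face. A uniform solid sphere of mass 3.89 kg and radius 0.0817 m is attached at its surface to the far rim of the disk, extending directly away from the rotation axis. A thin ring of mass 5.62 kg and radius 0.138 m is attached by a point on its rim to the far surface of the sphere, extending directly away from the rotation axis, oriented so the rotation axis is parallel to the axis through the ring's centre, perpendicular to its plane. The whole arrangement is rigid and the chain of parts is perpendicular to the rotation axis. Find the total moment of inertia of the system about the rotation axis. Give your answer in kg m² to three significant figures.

Solid disk: I_cm = (1/2)MR² = (1/2)(3.94)(0.0574)² = 0.0064907 kg m²; centre at d = 0.0574 m, so I = I_cm + Md² gives I = 0.0064907 + (3.94)(0.0574)² = 0.019472 kg m².
Solid sphere: I_cm = (2/5)MR² = (2/5)(3.89)(0.0817)² = 0.010386 kg m²; centre at d = 0.0574 + 0.0574 + 0.0817 = 0.1965 m, so I = I_cm + Md² gives I = 0.010386 + (3.89)(0.1965)² = 0.16059 kg m².
Thin ring: I_cm = MR² = (5.62)(0.138)² = 0.10703 kg m²; centre at d = 0.0574 + 0.0574 + 0.0817 + 0.0817 + 0.138 = 0.4162 m, so I = I_cm + Md² gives I = 0.10703 + (5.62)(0.4162)² = 1.0805 kg m².
Total I = 0.019472 + 0.16059 + 1.0805 = 1.2606 kg m².

1.26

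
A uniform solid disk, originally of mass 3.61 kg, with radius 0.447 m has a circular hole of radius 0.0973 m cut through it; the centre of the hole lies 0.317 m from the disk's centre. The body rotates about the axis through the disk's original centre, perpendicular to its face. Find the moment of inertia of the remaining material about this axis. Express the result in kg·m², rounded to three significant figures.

0.343

Unpierced body about its centre: I₀ = (1/2)MR² = (1/2)(3.61)(0.447)² = 0.36066 kg·m².
The removed disk has mass m = M·(r/R)² = (3.61)(0.0973/0.447)² = 0.17105 kg (same uniform areal density).
Its moment of inertia about the rotation axis (parallel-axis theorem): I_hole = (1/2)mr² + md² = (1/2)(0.17105)(0.0973)² + (0.17105)(0.317)² = 0.017998 kg·m².
Treating the hole as negative mass, I = I₀ − I_hole = 0.36066 − 0.017998 = 0.34266 kg·m².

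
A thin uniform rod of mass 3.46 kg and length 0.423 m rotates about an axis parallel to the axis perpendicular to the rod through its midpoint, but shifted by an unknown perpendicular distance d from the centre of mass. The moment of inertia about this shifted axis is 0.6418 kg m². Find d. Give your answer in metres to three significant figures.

0.413

About the centre-of-mass axis, I_cm = (1/12)ML² = (1/12)(3.46)(0.423)² = 0.051591 kg m².
Parallel axis theorem: I = I_cm + Md², so Md² = 0.6418 − 0.051591 = 0.59021 kg m².
d = √(0.59021 / 3.46) = 0.41301 m.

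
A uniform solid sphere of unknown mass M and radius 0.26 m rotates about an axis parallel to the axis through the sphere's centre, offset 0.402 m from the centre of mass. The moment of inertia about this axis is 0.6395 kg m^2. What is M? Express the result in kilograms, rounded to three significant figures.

I = I_cm + Md² = (2/5)MR² + Md² = M·[0.4·(0.26)² + (0.402)²] = M·0.18864.
So M = 0.6395 / 0.18864 = 3.39 kg.

3.39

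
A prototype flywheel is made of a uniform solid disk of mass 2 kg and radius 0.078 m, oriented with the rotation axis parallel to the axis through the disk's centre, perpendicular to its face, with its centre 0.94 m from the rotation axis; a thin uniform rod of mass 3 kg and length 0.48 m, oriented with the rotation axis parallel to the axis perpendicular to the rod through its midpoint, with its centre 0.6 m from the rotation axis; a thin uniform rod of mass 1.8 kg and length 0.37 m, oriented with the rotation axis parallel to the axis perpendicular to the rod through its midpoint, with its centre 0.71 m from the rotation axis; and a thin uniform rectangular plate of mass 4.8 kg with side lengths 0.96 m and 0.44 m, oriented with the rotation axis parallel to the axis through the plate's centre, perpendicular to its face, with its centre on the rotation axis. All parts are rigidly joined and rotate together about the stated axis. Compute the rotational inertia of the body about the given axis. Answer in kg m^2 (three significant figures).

4.28

Solid disk: I_cm = (1/2)MR² = (1/2)(2)(0.078)² = 0.006084 kg m^2; centre at d = 0.94 m, so the parallel axis theorem gives I = 0.006084 + (2)(0.94)² = 1.7733 kg m^2.
Thin rod: I_cm = (1/12)ML² = (1/12)(3)(0.48)² = 0.0576 kg m^2; centre at d = 0.6 m, so the parallel axis theorem gives I = 0.0576 + (3)(0.6)² = 1.1376 kg m^2.
Thin rod: I_cm = (1/12)ML² = (1/12)(1.8)(0.37)² = 0.020535 kg m^2; centre at d = 0.71 m, so the parallel axis theorem gives I = 0.020535 + (1.8)(0.71)² = 0.92791 kg m^2.
Rectangular plate: I_cm = (1/12)M(a²+b²) = (1/12)(4.8)[(0.96)² + (0.44)²] = 0.44608 kg m^2; axis through the centre, so I = 0.44608 kg m^2.
Total I = 1.7733 + 1.1376 + 0.92791 + 0.44608 = 4.2849 kg m^2.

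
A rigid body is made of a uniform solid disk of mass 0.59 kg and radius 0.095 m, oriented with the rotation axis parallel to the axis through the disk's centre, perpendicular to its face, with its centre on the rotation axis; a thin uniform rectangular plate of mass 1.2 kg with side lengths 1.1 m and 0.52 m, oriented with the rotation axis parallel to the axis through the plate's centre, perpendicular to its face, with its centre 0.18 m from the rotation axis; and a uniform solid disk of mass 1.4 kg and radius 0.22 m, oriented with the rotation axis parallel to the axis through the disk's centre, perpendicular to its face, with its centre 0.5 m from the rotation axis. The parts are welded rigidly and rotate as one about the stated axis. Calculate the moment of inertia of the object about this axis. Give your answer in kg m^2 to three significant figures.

Solid disk: I_cm = (1/2)MR² = (1/2)(0.59)(0.095)² = 0.0026624 kg m^2; axis through the centre, so I = 0.0026624 kg m^2.
Rectangular plate: I_cm = (1/12)M(a²+b²) = (1/12)(1.2)[(1.1)² + (0.52)²] = 0.14804 kg m^2; centre at d = 0.18 m, so I = I_cm + Md² gives I = 0.14804 + (1.2)(0.18)² = 0.18692 kg m^2.
Solid disk: I_cm = (1/2)MR² = (1/2)(1.4)(0.22)² = 0.03388 kg m^2; centre at d = 0.5 m, so I = I_cm + Md² gives I = 0.03388 + (1.4)(0.5)² = 0.38388 kg m^2.
Total I = 0.0026624 + 0.18692 + 0.38388 = 0.57346 kg m^2.

0.573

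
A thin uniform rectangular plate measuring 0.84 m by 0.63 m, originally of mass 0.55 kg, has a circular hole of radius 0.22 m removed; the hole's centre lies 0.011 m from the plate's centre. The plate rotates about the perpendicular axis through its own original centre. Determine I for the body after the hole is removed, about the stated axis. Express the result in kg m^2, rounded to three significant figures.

0.0467

Unpierced body about its centre: I₀ = (1/12)M(a²+b²) = (1/12)(0.55)[(0.84)² + (0.63)²] = 0.050531 kg m^2.
The removed disk has mass m = M·πr²/(ab) = (0.55)·π(0.22)²/(0.84·0.63) = 0.15803 kg (same uniform areal density).
Its moment of inertia about the rotation axis (parallel-axis theorem): I_hole = (1/2)mr² + md² = (1/2)(0.15803)(0.22)² + (0.15803)(0.011)² = 0.0038434 kg m^2.
Treating the hole as negative mass, I = I₀ − I_hole = 0.050531 − 0.0038434 = 0.046688 kg m^2.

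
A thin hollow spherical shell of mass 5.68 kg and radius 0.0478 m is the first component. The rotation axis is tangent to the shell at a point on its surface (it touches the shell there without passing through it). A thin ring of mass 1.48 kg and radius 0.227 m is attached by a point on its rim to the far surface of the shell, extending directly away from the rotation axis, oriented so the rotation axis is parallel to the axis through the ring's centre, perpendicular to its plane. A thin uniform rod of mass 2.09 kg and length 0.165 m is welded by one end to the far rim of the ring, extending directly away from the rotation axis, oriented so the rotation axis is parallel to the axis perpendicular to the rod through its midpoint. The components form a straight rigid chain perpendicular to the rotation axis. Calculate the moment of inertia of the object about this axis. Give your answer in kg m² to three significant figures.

1.09

Spherical shell: I_cm = (2/3)MR² = (2/3)(5.68)(0.0478)² = 0.0086519 kg m²; centre at d = 0.0478 m, so the parallel axis theorem gives I = 0.0086519 + (5.68)(0.0478)² = 0.02163 kg m².
Thin ring: I_cm = MR² = (1.48)(0.227)² = 0.076263 kg m²; centre at d = 0.0478 + 0.0478 + 0.227 = 0.3226 m, so the parallel axis theorem gives I = 0.076263 + (1.48)(0.3226)² = 0.23029 kg m².
Thin rod: I_cm = (1/12)ML² = (1/12)(2.09)(0.165)² = 0.0047417 kg m²; centre at d = 0.0478 + 0.0478 + 0.227 + 0.227 + 0.0825 = 0.6321 m, so the parallel axis theorem gives I = 0.0047417 + (2.09)(0.6321)² = 0.8398 kg m².
Total I = 0.02163 + 0.23029 + 0.8398 = 1.0917 kg m².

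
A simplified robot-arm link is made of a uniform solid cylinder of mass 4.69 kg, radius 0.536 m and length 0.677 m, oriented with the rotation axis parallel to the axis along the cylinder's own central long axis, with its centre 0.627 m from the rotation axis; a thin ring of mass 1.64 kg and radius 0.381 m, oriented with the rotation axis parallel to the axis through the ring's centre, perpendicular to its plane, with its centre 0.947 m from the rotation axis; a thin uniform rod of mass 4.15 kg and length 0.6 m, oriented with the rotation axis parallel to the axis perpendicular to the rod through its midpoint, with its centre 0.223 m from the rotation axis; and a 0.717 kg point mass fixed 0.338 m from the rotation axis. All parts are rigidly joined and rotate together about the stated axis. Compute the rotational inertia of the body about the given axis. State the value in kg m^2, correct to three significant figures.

Solid cylinder: I_cm = (1/2)MR² = (1/2)(4.69)(0.536)² = 0.67371 kg m^2; centre at d = 0.627 m, so I = I_cm + Md² gives I = 0.67371 + (4.69)(0.627)² = 2.5175 kg m^2.
Thin ring: I_cm = MR² = (1.64)(0.381)² = 0.23806 kg m^2; centre at d = 0.947 m, so I = I_cm + Md² gives I = 0.23806 + (1.64)(0.947)² = 1.7088 kg m^2.
Thin rod: I_cm = (1/12)ML² = (1/12)(4.15)(0.6)² = 0.1245 kg m^2; centre at d = 0.223 m, so I = I_cm + Md² gives I = 0.1245 + (4.15)(0.223)² = 0.33088 kg m^2.
Point mass: I_cm = 0; centre at d = 0.338 m, so I = I_cm + Md² gives I = 0 + (0.717)(0.338)² = 0.081913 kg m^2.
Total I = 2.5175 + 1.7088 + 0.33088 + 0.081913 = 4.6391 kg m^2.

4.64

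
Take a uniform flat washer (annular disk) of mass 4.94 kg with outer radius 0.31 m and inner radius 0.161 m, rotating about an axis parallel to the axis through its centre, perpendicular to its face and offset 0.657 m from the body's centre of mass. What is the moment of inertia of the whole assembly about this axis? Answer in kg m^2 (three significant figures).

I_cm = (1/2)M(R²+r²) = (1/2)(4.94)[(0.31)² + (0.161)²] = 0.30139 kg m^2; centre at d = 0.657 m, so I = I_cm + Md² gives I = 0.30139 + (4.94)(0.657)² = 2.4337 kg m^2.

2.43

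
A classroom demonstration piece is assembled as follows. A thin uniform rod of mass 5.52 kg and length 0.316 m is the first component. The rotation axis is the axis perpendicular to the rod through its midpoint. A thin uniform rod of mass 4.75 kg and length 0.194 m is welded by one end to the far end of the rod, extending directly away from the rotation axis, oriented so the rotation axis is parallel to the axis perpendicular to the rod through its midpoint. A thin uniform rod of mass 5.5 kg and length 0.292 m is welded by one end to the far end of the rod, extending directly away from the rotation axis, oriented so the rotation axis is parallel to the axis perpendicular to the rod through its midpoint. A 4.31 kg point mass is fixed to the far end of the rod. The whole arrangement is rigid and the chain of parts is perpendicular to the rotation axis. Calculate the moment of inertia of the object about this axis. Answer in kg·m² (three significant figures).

3.56

Thin rod: I_cm = (1/12)ML² = (1/12)(5.52)(0.316)² = 0.045934 kg·m²; axis through the centre, so I = 0.045934 kg·m².
Thin rod: I_cm = (1/12)ML² = (1/12)(4.75)(0.194)² = 0.014898 kg·m²; centre at d = 0.158 + 0.097 = 0.255 m, so the parallel axis theorem gives I = 0.014898 + (4.75)(0.255)² = 0.32377 kg·m².
Thin rod: I_cm = (1/12)ML² = (1/12)(5.5)(0.292)² = 0.039079 kg·m²; centre at d = 0.158 + 0.097 + 0.097 + 0.146 = 0.498 m, so the parallel axis theorem gives I = 0.039079 + (5.5)(0.498)² = 1.4031 kg·m².
Point mass: I_cm = 0; centre at d = 0.158 + 0.097 + 0.097 + 0.146 + 0.146 = 0.644 m, so the parallel axis theorem gives I = 0 + (4.31)(0.644)² = 1.7875 kg·m².
Total I = 0.045934 + 0.32377 + 1.4031 + 1.7875 = 3.5603 kg·m².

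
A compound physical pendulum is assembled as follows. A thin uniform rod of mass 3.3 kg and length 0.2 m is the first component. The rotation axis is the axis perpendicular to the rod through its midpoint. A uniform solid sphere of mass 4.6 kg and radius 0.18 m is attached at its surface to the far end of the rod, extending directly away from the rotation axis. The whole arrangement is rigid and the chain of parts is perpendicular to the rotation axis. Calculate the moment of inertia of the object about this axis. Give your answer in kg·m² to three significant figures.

0.431

Thin rod: I_cm = (1/12)ML² = (1/12)(3.3)(0.2)² = 0.011 kg·m²; axis through the centre, so I = 0.011 kg·m².
Solid sphere: I_cm = (2/5)MR² = (2/5)(4.6)(0.18)² = 0.059616 kg·m²; centre at d = 0.1 + 0.18 = 0.28 m, so I = I_cm + Md² gives I = 0.059616 + (4.6)(0.28)² = 0.42026 kg·m².
Total I = 0.011 + 0.42026 = 0.43126 kg·m².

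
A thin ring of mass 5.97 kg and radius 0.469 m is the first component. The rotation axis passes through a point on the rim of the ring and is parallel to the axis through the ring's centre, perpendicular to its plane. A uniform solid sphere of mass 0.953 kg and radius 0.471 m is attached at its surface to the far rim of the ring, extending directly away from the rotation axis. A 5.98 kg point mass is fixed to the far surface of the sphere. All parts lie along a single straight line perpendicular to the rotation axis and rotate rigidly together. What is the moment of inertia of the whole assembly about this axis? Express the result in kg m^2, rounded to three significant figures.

Thin ring: I_cm = MR² = (5.97)(0.469)² = 1.3132 kg m^2; centre at d = 0.469 m, so I = I_cm + Md² gives I = 1.3132 + (5.97)(0.469)² = 2.6263 kg m^2.
Solid sphere: I_cm = (2/5)MR² = (2/5)(0.953)(0.471)² = 0.084566 kg m^2; centre at d = 0.469 + 0.469 + 0.471 = 1.409 m, so I = I_cm + Md² gives I = 0.084566 + (0.953)(1.409)² = 1.9765 kg m^2.
Point mass: I_cm = 0; centre at d = 0.469 + 0.469 + 0.471 + 0.471 = 1.88 m, so I = I_cm + Md² gives I = 0 + (5.98)(1.88)² = 21.136 kg m^2.
Total I = 2.6263 + 1.9765 + 21.136 = 25.739 kg m^2.

25.7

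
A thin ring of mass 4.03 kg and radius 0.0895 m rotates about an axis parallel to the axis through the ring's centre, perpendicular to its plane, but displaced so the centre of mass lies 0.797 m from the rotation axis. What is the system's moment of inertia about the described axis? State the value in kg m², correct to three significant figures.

2.59

I_cm = MR² = (4.03)(0.0895)² = 0.032281 kg m²; centre at d = 0.797 m, so I = I_cm + Md² gives I = 0.032281 + (4.03)(0.797)² = 2.5922 kg m².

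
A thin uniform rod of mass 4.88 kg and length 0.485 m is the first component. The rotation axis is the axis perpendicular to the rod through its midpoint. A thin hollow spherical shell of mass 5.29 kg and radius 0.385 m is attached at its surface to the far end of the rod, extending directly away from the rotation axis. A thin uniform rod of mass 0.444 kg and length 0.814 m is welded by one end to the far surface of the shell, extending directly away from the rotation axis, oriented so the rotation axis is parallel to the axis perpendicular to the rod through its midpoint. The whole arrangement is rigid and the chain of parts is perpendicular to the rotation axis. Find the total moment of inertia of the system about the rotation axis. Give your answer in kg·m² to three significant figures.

Thin rod: I_cm = (1/12)ML² = (1/12)(4.88)(0.485)² = 0.095658 kg·m²; axis through the centre, so I = 0.095658 kg·m².
Spherical shell: I_cm = (2/3)MR² = (2/3)(5.29)(0.385)² = 0.52274 kg·m²; centre at d = 0.2425 + 0.385 = 0.6275 m, so I = I_cm + Md² gives I = 0.52274 + (5.29)(0.6275)² = 2.6057 kg·m².
Thin rod: I_cm = (1/12)ML² = (1/12)(0.444)(0.814)² = 0.024516 kg·m²; centre at d = 0.2425 + 0.385 + 0.385 + 0.407 = 1.4195 m, so I = I_cm + Md² gives I = 0.024516 + (0.444)(1.4195)² = 0.91917 kg·m².
Total I = 0.095658 + 2.6057 + 0.91917 = 3.6205 kg·m².

3.62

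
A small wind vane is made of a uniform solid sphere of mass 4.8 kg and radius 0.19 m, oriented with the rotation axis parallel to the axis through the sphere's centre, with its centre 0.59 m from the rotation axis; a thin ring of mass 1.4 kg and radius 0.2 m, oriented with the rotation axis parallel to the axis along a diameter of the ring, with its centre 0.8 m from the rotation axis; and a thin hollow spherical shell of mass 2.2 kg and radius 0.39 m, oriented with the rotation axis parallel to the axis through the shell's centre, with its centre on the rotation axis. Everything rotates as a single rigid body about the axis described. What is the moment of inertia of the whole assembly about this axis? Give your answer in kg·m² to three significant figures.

2.89

Solid sphere: I_cm = (2/5)MR² = (2/5)(4.8)(0.19)² = 0.069312 kg·m²; centre at d = 0.59 m, so the parallel axis theorem gives I = 0.069312 + (4.8)(0.59)² = 1.7402 kg·m².
Thin ring: I_cm = (1/2)MR² = (1/2)(1.4)(0.2)² = 0.028 kg·m²; centre at d = 0.8 m, so the parallel axis theorem gives I = 0.028 + (1.4)(0.8)² = 0.924 kg·m².
Spherical shell: I_cm = (2/3)MR² = (2/3)(2.2)(0.39)² = 0.22308 kg·m²; axis through the centre, so I = 0.22308 kg·m².
Total I = 1.7402 + 0.924 + 0.22308 = 2.8873 kg·m².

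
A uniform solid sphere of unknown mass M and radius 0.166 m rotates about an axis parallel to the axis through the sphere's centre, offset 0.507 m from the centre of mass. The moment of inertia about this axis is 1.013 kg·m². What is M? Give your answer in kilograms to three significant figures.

3.78

I = I_cm + Md² = (2/5)MR² + Md² = M·[0.4·(0.166)² + (0.507)²] = M·0.26807.
So M = 1.013 / 0.26807 = 3.7788 kg.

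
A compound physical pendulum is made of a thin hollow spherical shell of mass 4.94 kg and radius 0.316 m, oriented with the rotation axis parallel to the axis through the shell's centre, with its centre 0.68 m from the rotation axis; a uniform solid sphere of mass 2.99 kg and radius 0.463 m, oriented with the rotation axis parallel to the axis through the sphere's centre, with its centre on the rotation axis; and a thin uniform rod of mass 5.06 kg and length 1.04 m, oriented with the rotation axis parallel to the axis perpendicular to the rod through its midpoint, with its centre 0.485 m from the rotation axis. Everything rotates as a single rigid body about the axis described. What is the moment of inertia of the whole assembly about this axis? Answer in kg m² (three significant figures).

4.52

Spherical shell: I_cm = (2/3)MR² = (2/3)(4.94)(0.316)² = 0.32886 kg m²; centre at d = 0.68 m, so I = I_cm + Md² gives I = 0.32886 + (4.94)(0.68)² = 2.6131 kg m².
Solid sphere: I_cm = (2/5)MR² = (2/5)(2.99)(0.463)² = 0.25639 kg m²; axis through the centre, so I = 0.25639 kg m².
Thin rod: I_cm = (1/12)ML² = (1/12)(5.06)(1.04)² = 0.45607 kg m²; centre at d = 0.485 m, so I = I_cm + Md² gives I = 0.45607 + (5.06)(0.485)² = 1.6463 kg m².
Total I = 2.6131 + 0.25639 + 1.6463 = 4.5158 kg m².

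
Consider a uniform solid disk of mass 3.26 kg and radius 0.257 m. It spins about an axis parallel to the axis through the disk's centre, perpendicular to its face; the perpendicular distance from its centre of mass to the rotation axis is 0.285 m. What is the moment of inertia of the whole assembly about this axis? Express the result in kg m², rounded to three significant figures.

I_cm = (1/2)MR² = (1/2)(3.26)(0.257)² = 0.10766 kg m²; centre at d = 0.285 m, so the parallel axis theorem gives I = 0.10766 + (3.26)(0.285)² = 0.37245 kg m².

0.372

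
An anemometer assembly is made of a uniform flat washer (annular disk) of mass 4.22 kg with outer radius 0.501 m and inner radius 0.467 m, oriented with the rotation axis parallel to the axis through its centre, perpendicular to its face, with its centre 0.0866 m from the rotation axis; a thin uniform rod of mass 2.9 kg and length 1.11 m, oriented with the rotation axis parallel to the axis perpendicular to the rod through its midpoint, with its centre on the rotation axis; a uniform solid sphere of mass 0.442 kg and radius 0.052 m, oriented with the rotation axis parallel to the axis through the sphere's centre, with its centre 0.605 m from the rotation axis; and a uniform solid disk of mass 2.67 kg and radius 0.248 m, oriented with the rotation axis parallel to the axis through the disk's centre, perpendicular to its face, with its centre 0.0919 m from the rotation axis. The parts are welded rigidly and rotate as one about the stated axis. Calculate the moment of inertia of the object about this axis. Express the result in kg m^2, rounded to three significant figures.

Annular disk: I_cm = (1/2)M(R²+r²) = (1/2)(4.22)[(0.501)² + (0.467)²] = 0.98978 kg m^2; centre at d = 0.0866 m, so the parallel axis theorem gives I = 0.98978 + (4.22)(0.0866)² = 1.0214 kg m^2.
Thin rod: I_cm = (1/12)ML² = (1/12)(2.9)(1.11)² = 0.29776 kg m^2; axis through the centre, so I = 0.29776 kg m^2.
Solid sphere: I_cm = (2/5)MR² = (2/5)(0.442)(0.052)² = 0.00047807 kg m^2; centre at d = 0.605 m, so the parallel axis theorem gives I = 0.00047807 + (0.442)(0.605)² = 0.16226 kg m^2.
Solid disk: I_cm = (1/2)MR² = (1/2)(2.67)(0.248)² = 0.082108 kg m^2; centre at d = 0.0919 m, so the parallel axis theorem gives I = 0.082108 + (2.67)(0.0919)² = 0.10466 kg m^2.
Total I = 1.0214 + 0.29776 + 0.16226 + 0.10466 = 1.5861 kg m^2.

1.59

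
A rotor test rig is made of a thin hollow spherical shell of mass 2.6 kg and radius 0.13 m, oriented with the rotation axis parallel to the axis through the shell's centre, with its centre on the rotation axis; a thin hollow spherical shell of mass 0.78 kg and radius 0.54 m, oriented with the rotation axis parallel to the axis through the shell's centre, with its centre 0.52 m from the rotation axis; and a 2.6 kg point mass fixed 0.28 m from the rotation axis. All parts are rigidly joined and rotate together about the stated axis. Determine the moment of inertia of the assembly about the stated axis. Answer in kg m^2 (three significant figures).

0.596

Spherical shell: I_cm = (2/3)MR² = (2/3)(2.6)(0.13)² = 0.029293 kg m^2; axis through the centre, so I = 0.029293 kg m^2.
Spherical shell: I_cm = (2/3)MR² = (2/3)(0.78)(0.54)² = 0.15163 kg m^2; centre at d = 0.52 m, so the parallel axis theorem gives I = 0.15163 + (0.78)(0.52)² = 0.36254 kg m^2.
Point mass: I_cm = 0; centre at d = 0.28 m, so the parallel axis theorem gives I = 0 + (2.6)(0.28)² = 0.20384 kg m^2.
Total I = 0.029293 + 0.36254 + 0.20384 = 0.59568 kg m^2.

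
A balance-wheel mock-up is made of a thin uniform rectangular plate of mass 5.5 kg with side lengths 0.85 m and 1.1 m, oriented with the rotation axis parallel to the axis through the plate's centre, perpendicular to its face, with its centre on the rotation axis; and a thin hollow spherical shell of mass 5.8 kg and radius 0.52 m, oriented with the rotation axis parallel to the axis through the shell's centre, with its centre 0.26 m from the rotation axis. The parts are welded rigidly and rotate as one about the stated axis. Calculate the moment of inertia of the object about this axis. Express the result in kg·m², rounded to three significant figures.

Rectangular plate: I_cm = (1/12)M(a²+b²) = (1/12)(5.5)[(0.85)² + (1.1)²] = 0.88573 kg·m²; axis through the centre, so I = 0.88573 kg·m².
Spherical shell: I_cm = (2/3)MR² = (2/3)(5.8)(0.52)² = 1.0455 kg·m²; centre at d = 0.26 m, so I = I_cm + Md² gives I = 1.0455 + (5.8)(0.26)² = 1.4376 kg·m².
Total I = 0.88573 + 1.4376 = 2.3234 kg·m².

2.32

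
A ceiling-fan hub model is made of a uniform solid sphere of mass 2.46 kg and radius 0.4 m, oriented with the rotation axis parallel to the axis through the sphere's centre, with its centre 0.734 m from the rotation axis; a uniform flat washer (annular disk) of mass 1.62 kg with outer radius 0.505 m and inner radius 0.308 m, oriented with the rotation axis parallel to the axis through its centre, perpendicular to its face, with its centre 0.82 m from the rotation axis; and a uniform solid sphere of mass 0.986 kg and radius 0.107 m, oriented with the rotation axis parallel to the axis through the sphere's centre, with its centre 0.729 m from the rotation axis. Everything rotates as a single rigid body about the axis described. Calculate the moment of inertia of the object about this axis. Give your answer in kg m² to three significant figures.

3.38

Solid sphere: I_cm = (2/5)MR² = (2/5)(2.46)(0.4)² = 0.15744 kg m²; centre at d = 0.734 m, so the parallel axis theorem gives I = 0.15744 + (2.46)(0.734)² = 1.4828 kg m².
Annular disk: I_cm = (1/2)M(R²+r²) = (1/2)(1.62)[(0.505)² + (0.308)²] = 0.28341 kg m²; centre at d = 0.82 m, so the parallel axis theorem gives I = 0.28341 + (1.62)(0.82)² = 1.3727 kg m².
Solid sphere: I_cm = (2/5)MR² = (2/5)(0.986)(0.107)² = 0.0045155 kg m²; centre at d = 0.729 m, so the parallel axis theorem gives I = 0.0045155 + (0.986)(0.729)² = 0.52852 kg m².
Total I = 1.4828 + 1.3727 + 0.52852 = 3.384 kg m².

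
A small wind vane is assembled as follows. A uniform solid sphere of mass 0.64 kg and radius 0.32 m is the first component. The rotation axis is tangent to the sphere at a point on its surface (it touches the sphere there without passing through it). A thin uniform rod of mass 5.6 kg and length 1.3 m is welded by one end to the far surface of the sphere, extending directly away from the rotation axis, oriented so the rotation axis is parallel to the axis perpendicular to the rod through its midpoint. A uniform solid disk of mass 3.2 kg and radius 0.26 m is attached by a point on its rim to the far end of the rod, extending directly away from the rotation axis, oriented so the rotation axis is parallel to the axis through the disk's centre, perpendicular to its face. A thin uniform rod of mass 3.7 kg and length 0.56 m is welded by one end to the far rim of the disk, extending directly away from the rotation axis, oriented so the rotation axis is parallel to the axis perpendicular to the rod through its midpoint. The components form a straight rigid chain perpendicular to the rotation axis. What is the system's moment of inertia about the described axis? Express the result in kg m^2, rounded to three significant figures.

53.7

Solid sphere: I_cm = (2/5)MR² = (2/5)(0.64)(0.32)² = 0.026214 kg m^2; centre at d = 0.32 m, so I = I_cm + Md² gives I = 0.026214 + (0.64)(0.32)² = 0.09175 kg m^2.
Thin rod: I_cm = (1/12)ML² = (1/12)(5.6)(1.3)² = 0.78867 kg m^2; centre at d = 0.32 + 0.32 + 0.65 = 1.29 m, so I = I_cm + Md² gives I = 0.78867 + (5.6)(1.29)² = 10.108 kg m^2.
Solid disk: I_cm = (1/2)MR² = (1/2)(3.2)(0.26)² = 0.10816 kg m^2; centre at d = 0.32 + 0.32 + 0.65 + 0.65 + 0.26 = 2.2 m, so I = I_cm + Md² gives I = 0.10816 + (3.2)(2.2)² = 15.596 kg m^2.
Thin rod: I_cm = (1/12)ML² = (1/12)(3.7)(0.56)² = 0.096693 kg m^2; centre at d = 0.32 + 0.32 + 0.65 + 0.65 + 0.26 + 0.26 + 0.28 = 2.74 m, so I = I_cm + Md² gives I = 0.096693 + (3.7)(2.74)² = 27.875 kg m^2.
Total I = 0.09175 + 10.108 + 15.596 + 27.875 = 53.67 kg m^2.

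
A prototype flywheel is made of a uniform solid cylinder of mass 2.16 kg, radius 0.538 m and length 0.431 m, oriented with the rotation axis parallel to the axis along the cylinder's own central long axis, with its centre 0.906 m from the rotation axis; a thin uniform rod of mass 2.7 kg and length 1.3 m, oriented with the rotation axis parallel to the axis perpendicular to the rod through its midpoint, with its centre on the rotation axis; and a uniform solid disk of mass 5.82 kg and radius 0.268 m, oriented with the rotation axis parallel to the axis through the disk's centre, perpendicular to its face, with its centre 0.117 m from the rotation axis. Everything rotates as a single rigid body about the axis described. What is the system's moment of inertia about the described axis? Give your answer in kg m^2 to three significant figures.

2.75

Solid cylinder: I_cm = (1/2)MR² = (1/2)(2.16)(0.538)² = 0.3126 kg m^2; centre at d = 0.906 m, so the parallel axis theorem gives I = 0.3126 + (2.16)(0.906)² = 2.0856 kg m^2.
Thin rod: I_cm = (1/12)ML² = (1/12)(2.7)(1.3)² = 0.38025 kg m^2; axis through the centre, so I = 0.38025 kg m^2.
Solid disk: I_cm = (1/2)MR² = (1/2)(5.82)(0.268)² = 0.20901 kg m^2; centre at d = 0.117 m, so the parallel axis theorem gives I = 0.20901 + (5.82)(0.117)² = 0.28868 kg m^2.
Total I = 2.0856 + 0.38025 + 0.28868 = 2.7545 kg m^2.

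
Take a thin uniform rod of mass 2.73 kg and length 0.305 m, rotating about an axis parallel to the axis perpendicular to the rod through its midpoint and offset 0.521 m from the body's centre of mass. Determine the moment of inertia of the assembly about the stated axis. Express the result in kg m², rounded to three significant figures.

I_cm = (1/12)ML² = (1/12)(2.73)(0.305)² = 0.021163 kg m²; centre at d = 0.521 m, so the parallel axis theorem gives I = 0.021163 + (2.73)(0.521)² = 0.7622 kg m².

0.762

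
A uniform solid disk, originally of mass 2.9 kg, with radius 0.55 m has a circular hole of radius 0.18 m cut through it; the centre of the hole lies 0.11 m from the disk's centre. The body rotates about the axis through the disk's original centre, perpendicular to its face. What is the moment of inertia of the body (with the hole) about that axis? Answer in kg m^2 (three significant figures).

0.430

Unpierced body about its centre: I₀ = (1/2)MR² = (1/2)(2.9)(0.55)² = 0.43863 kg m^2.
The removed disk has mass m = M·(r/R)² = (2.9)(0.18/0.55)² = 0.31061 kg (same uniform areal density).
Its moment of inertia about the rotation axis (parallel-axis theorem): I_hole = (1/2)mr² + md² = (1/2)(0.31061)(0.18)² + (0.31061)(0.11)² = 0.0087903 kg m^2.
Treating the hole as negative mass, I = I₀ − I_hole = 0.43863 − 0.0087903 = 0.42983 kg m^2.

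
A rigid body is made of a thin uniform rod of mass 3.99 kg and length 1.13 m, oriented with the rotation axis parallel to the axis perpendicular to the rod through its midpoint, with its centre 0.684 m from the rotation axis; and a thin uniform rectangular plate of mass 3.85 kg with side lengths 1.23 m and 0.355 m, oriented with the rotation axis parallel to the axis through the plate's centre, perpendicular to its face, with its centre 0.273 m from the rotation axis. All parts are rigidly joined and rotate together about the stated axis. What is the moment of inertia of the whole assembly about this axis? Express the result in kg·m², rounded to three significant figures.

Thin rod: I_cm = (1/12)ML² = (1/12)(3.99)(1.13)² = 0.42457 kg·m²; centre at d = 0.684 m, so I = I_cm + Md² gives I = 0.42457 + (3.99)(0.684)² = 2.2913 kg·m².
Rectangular plate: I_cm = (1/12)M(a²+b²) = (1/12)(3.85)[(1.23)² + (0.355)²] = 0.52582 kg·m²; centre at d = 0.273 m, so I = I_cm + Md² gives I = 0.52582 + (3.85)(0.273)² = 0.81276 kg·m².
Total I = 2.2913 + 0.81276 = 3.1041 kg·m².

3.10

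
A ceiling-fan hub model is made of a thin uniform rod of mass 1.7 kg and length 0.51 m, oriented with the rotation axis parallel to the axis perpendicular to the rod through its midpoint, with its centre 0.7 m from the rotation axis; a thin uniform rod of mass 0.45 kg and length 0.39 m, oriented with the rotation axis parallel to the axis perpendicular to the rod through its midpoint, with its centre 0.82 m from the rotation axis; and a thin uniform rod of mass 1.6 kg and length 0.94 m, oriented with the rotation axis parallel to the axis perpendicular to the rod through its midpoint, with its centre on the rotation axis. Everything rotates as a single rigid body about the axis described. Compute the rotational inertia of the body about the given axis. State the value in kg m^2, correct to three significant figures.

Thin rod: I_cm = (1/12)ML² = (1/12)(1.7)(0.51)² = 0.036847 kg m^2; centre at d = 0.7 m, so the parallel axis theorem gives I = 0.036847 + (1.7)(0.7)² = 0.86985 kg m^2.
Thin rod: I_cm = (1/12)ML² = (1/12)(0.45)(0.39)² = 0.0057038 kg m^2; centre at d = 0.82 m, so the parallel axis theorem gives I = 0.0057038 + (0.45)(0.82)² = 0.30828 kg m^2.
Thin rod: I_cm = (1/12)ML² = (1/12)(1.6)(0.94)² = 0.11781 kg m^2; axis through the centre, so I = 0.11781 kg m^2.
Total I = 0.86985 + 0.30828 + 0.11781 = 1.2959 kg m^2.

1.30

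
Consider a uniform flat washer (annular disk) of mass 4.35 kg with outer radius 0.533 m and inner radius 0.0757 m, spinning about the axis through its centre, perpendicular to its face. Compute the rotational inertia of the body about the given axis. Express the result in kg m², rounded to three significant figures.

0.630

I_cm = (1/2)M(R²+r²) = (1/2)(4.35)[(0.533)² + (0.0757)²] = 0.63036 kg m²; axis through the centre, so I = 0.63036 kg m².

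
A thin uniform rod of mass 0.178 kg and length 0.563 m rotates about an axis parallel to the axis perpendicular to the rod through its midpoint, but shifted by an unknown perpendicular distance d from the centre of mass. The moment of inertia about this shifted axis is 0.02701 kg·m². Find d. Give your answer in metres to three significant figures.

About the centre-of-mass axis, I_cm = (1/12)ML² = (1/12)(0.178)(0.563)² = 0.0047017 kg·m².
Parallel axis theorem: I = I_cm + Md², so Md² = 0.02701 − 0.0047017 = 0.022308 kg·m².
d = √(0.022308 / 0.178) = 0.35402 m.

0.354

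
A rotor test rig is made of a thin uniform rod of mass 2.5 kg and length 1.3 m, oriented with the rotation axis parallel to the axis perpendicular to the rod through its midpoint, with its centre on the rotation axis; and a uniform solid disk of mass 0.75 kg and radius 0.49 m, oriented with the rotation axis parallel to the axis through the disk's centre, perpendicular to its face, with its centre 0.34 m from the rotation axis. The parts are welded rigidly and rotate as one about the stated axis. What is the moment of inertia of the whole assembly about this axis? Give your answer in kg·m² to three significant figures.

Thin rod: I_cm = (1/12)ML² = (1/12)(2.5)(1.3)² = 0.35208 kg·m²; axis through the centre, so I = 0.35208 kg·m².
Solid disk: I_cm = (1/2)MR² = (1/2)(0.75)(0.49)² = 0.090037 kg·m²; centre at d = 0.34 m, so I = I_cm + Md² gives I = 0.090037 + (0.75)(0.34)² = 0.17674 kg·m².
Total I = 0.35208 + 0.17674 = 0.52882 kg·m².

0.529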